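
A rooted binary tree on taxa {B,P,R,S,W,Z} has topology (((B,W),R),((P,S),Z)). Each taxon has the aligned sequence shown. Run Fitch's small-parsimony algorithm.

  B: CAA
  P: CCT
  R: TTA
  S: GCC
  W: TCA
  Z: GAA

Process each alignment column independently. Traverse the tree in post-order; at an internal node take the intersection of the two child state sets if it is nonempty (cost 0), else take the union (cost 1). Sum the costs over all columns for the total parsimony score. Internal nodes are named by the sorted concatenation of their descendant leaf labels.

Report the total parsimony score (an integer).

8

BW@0: {C} ∪ {T} = {C,T} (union, +1)
BRW@0: {C,T} ∩ {T} = {T} (intersection, +0)
PS@0: {C} ∪ {G} = {C,G} (union, +1)
PSZ@0: {C,G} ∩ {G} = {G} (intersection, +0)
BPRSWZ@0: {T} ∪ {G} = {G,T} (union, +1)
BW@1: {A} ∪ {C} = {A,C} (union, +1)
BRW@1: {A,C} ∪ {T} = {A,C,T} (union, +1)
PS@1: {C} ∩ {C} = {C} (intersection, +0)
PSZ@1: {C} ∪ {A} = {A,C} (union, +1)
BPRSWZ@1: {A,C,T} ∩ {A,C} = {A,C} (intersection, +0)
BW@2: {A} ∩ {A} = {A} (intersection, +0)
BRW@2: {A} ∩ {A} = {A} (intersection, +0)
PS@2: {T} ∪ {C} = {C,T} (union, +1)
PSZ@2: {C,T} ∪ {A} = {A,C,T} (union, +1)
BPRSWZ@2: {A} ∩ {A,C,T} = {A} (intersection, +0)
per-site changes: [3, 3, 2]; total = 8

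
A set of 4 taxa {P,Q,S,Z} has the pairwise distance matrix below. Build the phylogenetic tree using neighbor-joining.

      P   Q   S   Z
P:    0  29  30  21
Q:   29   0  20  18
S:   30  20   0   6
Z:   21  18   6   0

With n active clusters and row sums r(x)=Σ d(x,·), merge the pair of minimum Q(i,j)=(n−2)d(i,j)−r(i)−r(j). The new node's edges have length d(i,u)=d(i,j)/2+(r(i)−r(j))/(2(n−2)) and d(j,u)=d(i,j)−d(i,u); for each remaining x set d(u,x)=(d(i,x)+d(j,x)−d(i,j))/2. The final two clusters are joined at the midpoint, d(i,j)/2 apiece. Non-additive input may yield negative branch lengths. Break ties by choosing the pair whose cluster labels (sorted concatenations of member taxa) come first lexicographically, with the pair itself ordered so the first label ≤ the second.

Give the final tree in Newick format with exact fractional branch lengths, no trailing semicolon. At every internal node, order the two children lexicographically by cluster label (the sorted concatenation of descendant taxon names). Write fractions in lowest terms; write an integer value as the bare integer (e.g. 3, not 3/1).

(((P:71/4,Q:45/4):19/4,S:23/4):1/8,Z:1/8)

iteration 1: select P,Q (d=29, Q=-89); attach at lengths (71/4, 45/4); label the merged cluster PQ
  updated: d(PQ,S)=21/2, d(PQ,Z)=5
iteration 2: select PQ,S (d=21/2, Q=-43/2); attach at lengths (19/4, 23/4); label the merged cluster PQS
  updated: d(PQS,Z)=1/4
iteration 3: select PQS,Z (d=1/4); attach at lengths (1/8, 1/8); label the merged cluster PQSZ
final tree: (((P:71/4,Q:45/4):19/4,S:23/4):1/8,Z:1/8)
total length: 159/4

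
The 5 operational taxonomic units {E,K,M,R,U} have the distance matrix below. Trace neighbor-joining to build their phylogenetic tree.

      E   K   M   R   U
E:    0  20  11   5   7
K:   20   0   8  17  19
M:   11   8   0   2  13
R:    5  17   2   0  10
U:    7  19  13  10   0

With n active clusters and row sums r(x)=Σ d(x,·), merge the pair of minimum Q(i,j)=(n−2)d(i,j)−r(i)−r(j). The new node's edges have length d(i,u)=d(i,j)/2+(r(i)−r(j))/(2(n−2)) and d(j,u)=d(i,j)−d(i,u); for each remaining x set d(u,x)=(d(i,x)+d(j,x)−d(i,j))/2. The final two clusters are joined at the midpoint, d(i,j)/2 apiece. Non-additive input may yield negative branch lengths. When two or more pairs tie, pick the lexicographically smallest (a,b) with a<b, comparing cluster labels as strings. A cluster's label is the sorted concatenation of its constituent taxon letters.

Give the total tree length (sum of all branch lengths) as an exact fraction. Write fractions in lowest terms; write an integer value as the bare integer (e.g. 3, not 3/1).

1. join K+M (d=8, Q=-74) ⇒ KM; edges |K|=9, |M|=-1
  updated: d(E,KM)=23/2, d(KM,R)=11/2, d(KM,U)=12
2. join E+U (d=7, Q=-77/2) ⇒ EU; edges |E|=17/8, |U|=39/8
  updated: d(EU,KM)=33/4, d(EU,R)=4
3. join EU+KM (d=33/4, Q=-71/4) ⇒ EKMU; edges |EU|=27/8, |KM|=39/8
  updated: d(EKMU,R)=5/8
4. join EKMU+R (d=5/8) ⇒ EKMRU; edges |EKMU|=5/16, |R|=5/16
final tree: (((E:17/8,U:39/8):27/8,(K:9,M:-1):39/8):5/16,R:5/16)
total length: 191/8

191/8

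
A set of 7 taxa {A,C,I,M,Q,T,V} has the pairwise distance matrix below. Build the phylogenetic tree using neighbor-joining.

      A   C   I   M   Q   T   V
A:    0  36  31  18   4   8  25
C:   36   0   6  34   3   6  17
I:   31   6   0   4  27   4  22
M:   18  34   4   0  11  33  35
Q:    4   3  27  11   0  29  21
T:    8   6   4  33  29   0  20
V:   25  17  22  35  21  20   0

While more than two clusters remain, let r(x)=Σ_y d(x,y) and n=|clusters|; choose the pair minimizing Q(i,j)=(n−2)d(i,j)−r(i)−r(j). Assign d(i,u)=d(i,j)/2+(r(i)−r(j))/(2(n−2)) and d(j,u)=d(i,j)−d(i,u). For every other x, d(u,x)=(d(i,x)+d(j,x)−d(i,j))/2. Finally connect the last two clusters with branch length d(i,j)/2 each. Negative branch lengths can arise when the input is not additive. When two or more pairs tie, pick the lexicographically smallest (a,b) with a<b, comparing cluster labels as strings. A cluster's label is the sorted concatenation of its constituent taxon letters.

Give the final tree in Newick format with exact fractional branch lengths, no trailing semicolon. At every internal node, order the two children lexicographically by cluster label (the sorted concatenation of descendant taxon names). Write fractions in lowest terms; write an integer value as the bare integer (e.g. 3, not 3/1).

iteration 1: select I,M (d=4, Q=-209); attach at lengths (-21/10, 61/10); label the merged cluster IM
  updated: d(A,IM)=45/2, d(C,IM)=18, d(IM,Q)=17, d(IM,T)=33/2, d(IM,V)=53/2
iteration 2: select A,Q (d=4, Q=-307/2); attach at lengths (75/16, -11/16); label the merged cluster AQ
  updated: d(AQ,C)=35/2, d(AQ,IM)=71/4, d(AQ,T)=33/2, d(AQ,V)=21
iteration 3: select C,T (d=6, Q=-199/2); attach at lengths (35/12, 37/12); label the merged cluster CT
  updated: d(AQ,CT)=14, d(CT,IM)=57/4, d(CT,V)=31/2
iteration 4: select AQ,IM (d=71/4, Q=-303/4); attach at lengths (119/16, 165/16); label the merged cluster AIMQ
  updated: d(AIMQ,CT)=21/4, d(AIMQ,V)=119/8
iteration 5: select AIMQ,CT (d=21/4, Q=-285/8); attach at lengths (37/16, 47/16); label the merged cluster ACIMQT
  updated: d(ACIMQT,V)=201/16
iteration 6: select ACIMQT,V (d=201/16); attach at lengths (201/32, 201/32); label the merged cluster ACIMQTV
final tree: ((((A:75/16,Q:-11/16):119/16,(I:-21/10,M:61/10):165/16):37/16,(C:35/12,T:37/12):47/16):201/32,V:201/32)
total length: 793/16

((((A:75/16,Q:-11/16):119/16,(I:-21/10,M:61/10):165/16):37/16,(C:35/12,T:37/12):47/16):201/32,V:201/32)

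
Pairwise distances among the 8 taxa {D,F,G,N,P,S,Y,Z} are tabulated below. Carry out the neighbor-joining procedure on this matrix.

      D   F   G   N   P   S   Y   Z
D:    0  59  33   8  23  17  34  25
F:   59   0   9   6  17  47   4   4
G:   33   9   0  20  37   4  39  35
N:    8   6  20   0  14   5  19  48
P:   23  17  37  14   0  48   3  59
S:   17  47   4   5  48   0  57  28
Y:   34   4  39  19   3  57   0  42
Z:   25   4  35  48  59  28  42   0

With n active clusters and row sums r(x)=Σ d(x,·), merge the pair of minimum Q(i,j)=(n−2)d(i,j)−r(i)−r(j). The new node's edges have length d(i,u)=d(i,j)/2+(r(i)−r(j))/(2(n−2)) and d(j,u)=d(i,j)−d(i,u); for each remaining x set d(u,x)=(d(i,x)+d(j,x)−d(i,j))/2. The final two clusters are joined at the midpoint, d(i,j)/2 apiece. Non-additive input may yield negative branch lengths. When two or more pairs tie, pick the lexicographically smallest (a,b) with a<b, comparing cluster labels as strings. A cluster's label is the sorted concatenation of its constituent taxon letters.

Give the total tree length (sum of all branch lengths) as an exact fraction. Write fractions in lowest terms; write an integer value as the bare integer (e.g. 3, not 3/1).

1. join P+Y (d=3, Q=-381) ⇒ PY; edges |P|=7/4, |Y|=5/4
  updated: d(D,PY)=27, d(F,PY)=9, d(G,PY)=73/2, d(N,PY)=15, d(PY,S)=51, d(PY,Z)=49
2. join F+Z (d=4, Q=-303) ⇒ FZ; edges |F|=-7/2, |Z|=15/2
  updated: d(D,FZ)=40, d(FZ,G)=20, d(FZ,N)=25, d(FZ,PY)=27, d(FZ,S)=71/2
3. join G+S (d=4, Q=-210) ⇒ GS; edges |G|=17/8, |S|=15/8
  updated: d(D,GS)=23, d(FZ,GS)=103/4, d(GS,N)=21/2, d(GS,PY)=167/4
4. join FZ+PY (d=27, Q=-295/2) ⇒ FPYZ; edges |FZ|=44/3, |PY|=37/3
  updated: d(D,FPYZ)=20, d(FPYZ,GS)=81/4, d(FPYZ,N)=13/2
5. join D+N (d=8, Q=-60) ⇒ DN; edges |D|=21/2, |N|=-5/2
  updated: d(DN,FPYZ)=37/4, d(DN,GS)=51/4
6. join DN+FPYZ (d=37/4, Q=-169/4) ⇒ DFNPYZ; edges |DN|=7/8, |FPYZ|=67/8
  updated: d(DFNPYZ,GS)=95/8
7. join DFNPYZ+GS (d=95/8) ⇒ DFGNPSYZ; edges |DFNPYZ|=95/16, |GS|=95/16
final tree: (((D:21/2,N:-5/2):7/8,((F:-7/2,Z:15/2):44/3,(P:7/4,Y:5/4):37/3):67/8):95/16,(G:17/8,S:15/8):95/16)
total length: 537/8

537/8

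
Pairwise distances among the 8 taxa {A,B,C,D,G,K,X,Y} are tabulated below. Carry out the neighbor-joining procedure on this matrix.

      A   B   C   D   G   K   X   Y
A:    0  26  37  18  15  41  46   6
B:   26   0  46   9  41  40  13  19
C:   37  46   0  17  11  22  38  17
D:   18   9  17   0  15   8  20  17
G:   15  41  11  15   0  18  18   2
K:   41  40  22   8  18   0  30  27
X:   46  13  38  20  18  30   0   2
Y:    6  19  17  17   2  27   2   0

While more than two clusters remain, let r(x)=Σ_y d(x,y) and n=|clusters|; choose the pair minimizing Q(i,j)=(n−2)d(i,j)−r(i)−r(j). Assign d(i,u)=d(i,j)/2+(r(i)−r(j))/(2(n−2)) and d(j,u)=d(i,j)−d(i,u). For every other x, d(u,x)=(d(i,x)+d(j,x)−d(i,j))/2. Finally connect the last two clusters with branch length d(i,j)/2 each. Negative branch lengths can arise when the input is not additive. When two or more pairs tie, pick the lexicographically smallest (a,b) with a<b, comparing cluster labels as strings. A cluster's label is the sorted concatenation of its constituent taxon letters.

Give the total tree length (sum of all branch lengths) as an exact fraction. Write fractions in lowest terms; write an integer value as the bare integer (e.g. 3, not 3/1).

525/8

1. join B+X (d=13, Q=-283) ⇒ BX; edges |B|=35/4, |X|=17/4
  updated: d(A,BX)=59/2, d(BX,C)=71/2, d(BX,D)=8, d(BX,G)=23, d(BX,K)=57/2, d(BX,Y)=4
2. join A+Y (d=6, Q=-379/2) ⇒ AY; edges |A|=207/20, |Y|=-87/20
  updated: d(AY,BX)=55/4, d(AY,C)=24, d(AY,D)=29/2, d(AY,G)=11/2, d(AY,K)=31
3. join AY+BX (d=55/4, Q=-285/2) ⇒ ABXY; edges |AY|=35/8, |BX|=75/8
  updated: d(ABXY,C)=183/8, d(ABXY,D)=35/8, d(ABXY,G)=59/8, d(ABXY,K)=183/8
4. join C+G (d=11, Q=-365/4) ⇒ CG; edges |C|=109/12, |G|=23/12
  updated: d(ABXY,CG)=77/8, d(CG,D)=21/2, d(CG,K)=29/2
5. join ABXY+CG (d=77/8, Q=-209/4) ⇒ ABCGXY; edges |ABXY|=43/8, |CG|=17/4
  updated: d(ABCGXY,D)=21/8, d(ABCGXY,K)=111/8
6. join ABCGXY+D (d=21/8, Q=-49/2) ⇒ ABCDGXY; edges |ABCGXY|=17/4, |D|=-13/8
  updated: d(ABCDGXY,K)=77/8
7. join ABCDGXY+K (d=77/8) ⇒ ABCDGKXY; edges |ABCDGXY|=77/16, |K|=77/16
final tree: (((((A:207/20,Y:-87/20):35/8,(B:35/4,X:17/4):75/8):43/8,(C:109/12,G:23/12):17/4):17/4,D:-13/8):77/16,K:77/16)
total length: 525/8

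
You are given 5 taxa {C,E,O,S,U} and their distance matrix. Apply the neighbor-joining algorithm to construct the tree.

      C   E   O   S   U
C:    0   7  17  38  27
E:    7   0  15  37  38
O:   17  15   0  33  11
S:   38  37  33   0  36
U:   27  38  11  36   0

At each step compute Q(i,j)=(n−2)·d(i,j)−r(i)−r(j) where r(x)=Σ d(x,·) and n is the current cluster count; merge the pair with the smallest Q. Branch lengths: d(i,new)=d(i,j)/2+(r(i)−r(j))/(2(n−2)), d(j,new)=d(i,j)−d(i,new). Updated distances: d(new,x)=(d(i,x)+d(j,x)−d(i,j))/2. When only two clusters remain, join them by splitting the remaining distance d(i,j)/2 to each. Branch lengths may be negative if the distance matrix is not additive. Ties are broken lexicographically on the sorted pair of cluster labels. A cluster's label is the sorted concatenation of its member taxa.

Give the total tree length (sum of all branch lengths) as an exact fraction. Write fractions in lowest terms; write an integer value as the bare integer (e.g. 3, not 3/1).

step 1: merge (C,E) at d=7, Q=-165; branch lengths C→13/6, E→29/6; new cluster CE
  updated: d(CE,O)=25/2, d(CE,S)=34, d(CE,U)=29
step 2: merge (CE,S) at d=34, Q=-221/2; branch lengths CE→81/8, S→191/8; new cluster CES
  updated: d(CES,O)=23/4, d(CES,U)=31/2
step 3: merge (CES,O) at d=23/4, Q=-129/4; branch lengths CES→41/8, O→5/8; new cluster CEOS
  updated: d(CEOS,U)=83/8
step 4: merge (CEOS,U) at d=83/8; branch lengths CEOS→83/16, U→83/16; new cluster CEOSU
final tree: ((((C:13/6,E:29/6):81/8,S:191/8):41/8,O:5/8):83/16,U:83/16)
total length: 457/8

457/8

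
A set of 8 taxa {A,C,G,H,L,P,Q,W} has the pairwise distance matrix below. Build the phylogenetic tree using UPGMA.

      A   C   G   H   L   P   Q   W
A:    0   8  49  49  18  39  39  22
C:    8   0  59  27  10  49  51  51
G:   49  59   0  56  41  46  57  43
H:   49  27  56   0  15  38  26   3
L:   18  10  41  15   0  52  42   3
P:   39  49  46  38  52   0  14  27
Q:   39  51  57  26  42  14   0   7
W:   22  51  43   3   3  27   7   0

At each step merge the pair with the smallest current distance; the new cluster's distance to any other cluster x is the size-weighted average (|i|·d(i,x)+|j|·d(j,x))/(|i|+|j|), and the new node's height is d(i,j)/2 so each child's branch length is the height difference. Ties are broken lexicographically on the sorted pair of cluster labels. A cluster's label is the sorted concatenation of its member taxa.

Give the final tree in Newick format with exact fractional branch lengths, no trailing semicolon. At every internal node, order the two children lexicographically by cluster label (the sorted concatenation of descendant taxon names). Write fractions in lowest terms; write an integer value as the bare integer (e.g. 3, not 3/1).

((((A:4,C:4):43/4,((H:3/2,W:3/2):3,L:9/2):41/4):15/4,(P:7,Q:7):23/2):46/7,G:351/14)

step 1: merge (H,W) at d=3; branch lengths H→3/2, W→3/2; new cluster HW
  updated: d(A,HW)=71/2, d(C,HW)=39, d(G,HW)=99/2, d(HW,L)=9, d(HW,P)=65/2, d(HW,Q)=33/2
step 2: merge (A,C) at d=8; branch lengths A→4, C→4; new cluster AC
  updated: d(AC,G)=54, d(AC,HW)=149/4, d(AC,L)=14, d(AC,P)=44, d(AC,Q)=45
step 3: merge (HW,L) at d=9; branch lengths HW→3, L→9/2; new cluster HLW
  updated: d(AC,HLW)=59/2, d(G,HLW)=140/3, d(HLW,P)=39, d(HLW,Q)=25
step 4: merge (P,Q) at d=14; branch lengths P→7, Q→7; new cluster PQ
  updated: d(AC,PQ)=89/2, d(G,PQ)=103/2, d(HLW,PQ)=32
step 5: merge (AC,HLW) at d=59/2; branch lengths AC→43/4, HLW→41/4; new cluster ACHLW
  updated: d(ACHLW,G)=248/5, d(ACHLW,PQ)=37
step 6: merge (ACHLW,PQ) at d=37; branch lengths ACHLW→15/4, PQ→23/2; new cluster ACHLPQW
  updated: d(ACHLPQW,G)=351/7
step 7: merge (ACHLPQW,G) at d=351/7; branch lengths ACHLPQW→46/7, G→351/14; new cluster ACGHLPQW
final tree: ((((A:4,C:4):43/4,((H:3/2,W:3/2):3,L:9/2):41/4):15/4,(P:7,Q:7):23/2):46/7,G:351/14)
total length: 2811/28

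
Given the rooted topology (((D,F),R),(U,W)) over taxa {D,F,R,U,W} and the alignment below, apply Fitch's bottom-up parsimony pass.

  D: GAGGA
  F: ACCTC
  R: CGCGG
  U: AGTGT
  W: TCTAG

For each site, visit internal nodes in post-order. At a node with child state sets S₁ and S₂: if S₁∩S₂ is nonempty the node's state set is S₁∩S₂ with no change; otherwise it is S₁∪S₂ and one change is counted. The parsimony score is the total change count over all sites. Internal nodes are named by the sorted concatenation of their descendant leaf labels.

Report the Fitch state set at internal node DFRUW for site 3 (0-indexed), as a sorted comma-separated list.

DF@0: {G} ∪ {A} = {A,G} (union, +1)
DFR@0: {A,G} ∪ {C} = {A,C,G} (union, +1)
UW@0: {A} ∪ {T} = {A,T} (union, +1)
DFRUW@0: {A,C,G} ∩ {A,T} = {A} (intersection, +0)
DF@1: {A} ∪ {C} = {A,C} (union, +1)
DFR@1: {A,C} ∪ {G} = {A,C,G} (union, +1)
UW@1: {G} ∪ {C} = {C,G} (union, +1)
DFRUW@1: {A,C,G} ∩ {C,G} = {C,G} (intersection, +0)
DF@2: {G} ∪ {C} = {C,G} (union, +1)
DFR@2: {C,G} ∩ {C} = {C} (intersection, +0)
UW@2: {T} ∩ {T} = {T} (intersection, +0)
DFRUW@2: {C} ∪ {T} = {C,T} (union, +1)
DF@3: {G} ∪ {T} = {G,T} (union, +1)
DFR@3: {G,T} ∩ {G} = {G} (intersection, +0)
UW@3: {G} ∪ {A} = {A,G} (union, +1)
DFRUW@3: {G} ∩ {A,G} = {G} (intersection, +0)
DF@4: {A} ∪ {C} = {A,C} (union, +1)
DFR@4: {A,C} ∪ {G} = {A,C,G} (union, +1)
UW@4: {T} ∪ {G} = {G,T} (union, +1)
DFRUW@4: {A,C,G} ∩ {G,T} = {G} (intersection, +0)
per-site changes: [3, 3, 2, 2, 3]; total = 13

G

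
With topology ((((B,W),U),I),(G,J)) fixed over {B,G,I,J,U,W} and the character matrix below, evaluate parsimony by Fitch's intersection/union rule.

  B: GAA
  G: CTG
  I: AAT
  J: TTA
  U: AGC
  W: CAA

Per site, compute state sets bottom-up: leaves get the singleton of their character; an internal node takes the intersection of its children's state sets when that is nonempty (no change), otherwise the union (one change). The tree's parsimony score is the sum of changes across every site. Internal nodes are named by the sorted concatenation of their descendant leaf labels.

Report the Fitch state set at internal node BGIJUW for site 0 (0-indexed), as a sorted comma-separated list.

A,C,T

BW@0: {G} ∪ {C} = {C,G} (union, +1)
BUW@0: {C,G} ∪ {A} = {A,C,G} (union, +1)
BIUW@0: {A,C,G} ∩ {A} = {A} (intersection, +0)
GJ@0: {C} ∪ {T} = {C,T} (union, +1)
BGIJUW@0: {A} ∪ {C,T} = {A,C,T} (union, +1)
BW@1: {A} ∩ {A} = {A} (intersection, +0)
BUW@1: {A} ∪ {G} = {A,G} (union, +1)
BIUW@1: {A,G} ∩ {A} = {A} (intersection, +0)
GJ@1: {T} ∩ {T} = {T} (intersection, +0)
BGIJUW@1: {A} ∪ {T} = {A,T} (union, +1)
BW@2: {A} ∩ {A} = {A} (intersection, +0)
BUW@2: {A} ∪ {C} = {A,C} (union, +1)
BIUW@2: {A,C} ∪ {T} = {A,C,T} (union, +1)
GJ@2: {G} ∪ {A} = {A,G} (union, +1)
BGIJUW@2: {A,C,T} ∩ {A,G} = {A} (intersection, +0)
per-site changes: [4, 2, 3]; total = 9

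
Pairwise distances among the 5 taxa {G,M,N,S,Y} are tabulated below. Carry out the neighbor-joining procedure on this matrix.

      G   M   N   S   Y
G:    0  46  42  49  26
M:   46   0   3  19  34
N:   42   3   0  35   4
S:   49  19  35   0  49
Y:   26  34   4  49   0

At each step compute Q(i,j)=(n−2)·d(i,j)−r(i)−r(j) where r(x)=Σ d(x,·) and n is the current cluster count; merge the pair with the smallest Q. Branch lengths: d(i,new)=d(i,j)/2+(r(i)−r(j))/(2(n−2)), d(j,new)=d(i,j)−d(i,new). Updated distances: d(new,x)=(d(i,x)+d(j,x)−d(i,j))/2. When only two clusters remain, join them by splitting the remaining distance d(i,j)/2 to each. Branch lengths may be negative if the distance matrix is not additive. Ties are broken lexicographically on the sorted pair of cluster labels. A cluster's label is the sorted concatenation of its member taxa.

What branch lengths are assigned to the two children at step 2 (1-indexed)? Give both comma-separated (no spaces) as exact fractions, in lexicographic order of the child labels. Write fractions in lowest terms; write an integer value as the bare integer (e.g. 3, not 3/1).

45/4,-5/4

1. join G+Y (d=26, Q=-198) ⇒ GY; edges |G|=64/3, |Y|=14/3
  updated: d(GY,M)=27, d(GY,N)=10, d(GY,S)=36
2. join GY+N (d=10, Q=-101) ⇒ GNY; edges |GY|=45/4, |N|=-5/4
  updated: d(GNY,M)=10, d(GNY,S)=61/2
3. join GNY+M (d=10, Q=-119/2) ⇒ GMNY; edges |GNY|=43/4, |M|=-3/4
  updated: d(GMNY,S)=79/4
4. join GMNY+S (d=79/4) ⇒ GMNSY; edges |GMNY|=79/8, |S|=79/8
final tree: ((((G:64/3,Y:14/3):45/4,N:-5/4):43/4,M:-3/4):79/8,S:79/8)
total length: 263/4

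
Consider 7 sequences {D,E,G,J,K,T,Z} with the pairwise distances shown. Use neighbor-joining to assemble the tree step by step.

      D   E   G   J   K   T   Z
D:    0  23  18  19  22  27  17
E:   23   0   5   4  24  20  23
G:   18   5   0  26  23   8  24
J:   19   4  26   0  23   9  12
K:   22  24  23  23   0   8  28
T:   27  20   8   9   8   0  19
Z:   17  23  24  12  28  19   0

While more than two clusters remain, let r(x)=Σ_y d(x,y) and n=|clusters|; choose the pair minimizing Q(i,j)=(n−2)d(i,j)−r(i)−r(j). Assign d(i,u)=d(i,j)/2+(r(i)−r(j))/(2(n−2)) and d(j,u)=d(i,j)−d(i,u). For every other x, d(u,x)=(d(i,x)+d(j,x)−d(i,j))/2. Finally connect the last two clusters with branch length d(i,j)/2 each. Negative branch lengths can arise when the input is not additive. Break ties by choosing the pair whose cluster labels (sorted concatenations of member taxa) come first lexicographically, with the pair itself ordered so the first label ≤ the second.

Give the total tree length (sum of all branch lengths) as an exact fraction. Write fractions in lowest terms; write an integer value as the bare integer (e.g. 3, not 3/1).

1. join K+T (d=8, Q=-179) ⇒ KT; edges |K|=77/10, |T|=3/10
  updated: d(D,KT)=41/2, d(E,KT)=18, d(G,KT)=23/2, d(J,KT)=12, d(KT,Z)=39/2
2. join E+G (d=5, Q=-275/2) ⇒ EG; edges |E|=17/16, |G|=63/16
  updated: d(D,EG)=18, d(EG,J)=25/2, d(EG,KT)=49/4, d(EG,Z)=21
3. join D+Z (d=17, Q=-93) ⇒ DZ; edges |D|=28/3, |Z|=23/3
  updated: d(DZ,EG)=11, d(DZ,J)=7, d(DZ,KT)=23/2
4. join DZ+J (d=7, Q=-47) ⇒ DJZ; edges |DZ|=3, |J|=4
  updated: d(DJZ,EG)=33/4, d(DJZ,KT)=33/4
5. join DJZ+EG (d=33/4, Q=-115/4) ⇒ DEGJZ; edges |DJZ|=17/8, |EG|=49/8
  updated: d(DEGJZ,KT)=49/8
6. join DEGJZ+KT (d=49/8) ⇒ DEGJKTZ; edges |DEGJZ|=49/16, |KT|=49/16
final tree: ((((D:28/3,Z:23/3):3,J:4):17/8,(E:17/16,G:63/16):49/8):49/16,(K:77/10,T:3/10):49/16)
total length: 411/8

411/8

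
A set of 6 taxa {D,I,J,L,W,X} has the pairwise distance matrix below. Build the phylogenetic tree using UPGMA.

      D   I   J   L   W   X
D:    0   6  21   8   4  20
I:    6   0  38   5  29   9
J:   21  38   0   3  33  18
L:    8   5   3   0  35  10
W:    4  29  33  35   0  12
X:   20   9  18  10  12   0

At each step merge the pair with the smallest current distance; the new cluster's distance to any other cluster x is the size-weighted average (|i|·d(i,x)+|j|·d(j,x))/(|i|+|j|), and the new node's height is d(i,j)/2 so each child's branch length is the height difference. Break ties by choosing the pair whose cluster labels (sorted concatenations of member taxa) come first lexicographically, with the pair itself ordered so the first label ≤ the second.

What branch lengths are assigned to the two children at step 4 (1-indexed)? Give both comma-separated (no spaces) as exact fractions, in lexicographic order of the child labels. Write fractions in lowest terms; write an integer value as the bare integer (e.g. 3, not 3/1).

iteration 1: select J,L (d=3); attach at lengths (3/2, 3/2); label the merged cluster JL
  updated: d(D,JL)=29/2, d(I,JL)=43/2, d(JL,W)=34, d(JL,X)=14
iteration 2: select D,W (d=4); attach at lengths (2, 2); label the merged cluster DW
  updated: d(DW,I)=35/2, d(DW,JL)=97/4, d(DW,X)=16
iteration 3: select I,X (d=9); attach at lengths (9/2, 9/2); label the merged cluster IX
  updated: d(DW,IX)=67/4, d(IX,JL)=71/4
iteration 4: select DW,IX (d=67/4); attach at lengths (51/8, 31/8); label the merged cluster DIWX
  updated: d(DIWX,JL)=21
iteration 5: select DIWX,JL (d=21); attach at lengths (17/8, 9); label the merged cluster DIJLWX
final tree: (((D:2,W:2):51/8,(I:9/2,X:9/2):31/8):17/8,(J:3/2,L:3/2):9)
total length: 299/8

51/8,31/8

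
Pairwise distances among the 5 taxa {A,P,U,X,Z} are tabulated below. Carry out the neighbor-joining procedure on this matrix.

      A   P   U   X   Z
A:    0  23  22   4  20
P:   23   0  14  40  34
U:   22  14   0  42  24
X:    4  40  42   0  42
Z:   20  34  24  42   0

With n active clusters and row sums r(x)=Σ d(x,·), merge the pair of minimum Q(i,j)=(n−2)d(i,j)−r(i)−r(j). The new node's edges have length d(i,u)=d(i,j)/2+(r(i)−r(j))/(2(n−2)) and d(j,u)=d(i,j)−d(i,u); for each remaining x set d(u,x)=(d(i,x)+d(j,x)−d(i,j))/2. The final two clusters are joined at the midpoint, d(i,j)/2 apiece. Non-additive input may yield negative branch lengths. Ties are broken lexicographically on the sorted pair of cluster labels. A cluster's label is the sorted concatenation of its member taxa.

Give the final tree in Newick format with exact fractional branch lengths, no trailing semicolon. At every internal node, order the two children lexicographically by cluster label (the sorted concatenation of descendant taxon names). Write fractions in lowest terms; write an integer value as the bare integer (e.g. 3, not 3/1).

iteration 1: select A,X (d=4, Q=-185); attach at lengths (-47/6, 71/6); label the merged cluster AX
  updated: d(AX,P)=59/2, d(AX,U)=30, d(AX,Z)=29
iteration 2: select AX,Z (d=29, Q=-235/2); attach at lengths (119/8, 113/8); label the merged cluster AXZ
  updated: d(AXZ,P)=69/4, d(AXZ,U)=25/2
iteration 3: select AXZ,P (d=69/4, Q=-175/4); attach at lengths (63/8, 75/8); label the merged cluster APXZ
  updated: d(APXZ,U)=37/8
iteration 4: select APXZ,U (d=37/8); attach at lengths (37/16, 37/16); label the merged cluster APUXZ
final tree: ((((A:-47/6,X:71/6):119/8,Z:113/8):63/8,P:75/8):37/16,U:37/16)
total length: 439/8

((((A:-47/6,X:71/6):119/8,Z:113/8):63/8,P:75/8):37/16,U:37/16)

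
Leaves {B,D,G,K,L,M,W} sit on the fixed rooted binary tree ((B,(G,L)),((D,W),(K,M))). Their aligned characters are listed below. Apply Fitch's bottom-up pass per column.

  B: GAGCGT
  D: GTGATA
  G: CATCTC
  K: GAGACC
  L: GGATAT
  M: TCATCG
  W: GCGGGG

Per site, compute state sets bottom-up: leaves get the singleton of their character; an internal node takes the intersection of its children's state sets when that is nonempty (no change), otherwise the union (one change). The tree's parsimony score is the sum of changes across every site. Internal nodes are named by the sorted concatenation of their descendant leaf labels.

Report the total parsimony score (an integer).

21

[col 0] GL: children G:{C}, L:{G} ∪→ {C,G}; cost 1
[col 0] BGL: children B:{G}, GL:{C,G} ∩→ {G}; cost 0
[col 0] DW: children D:{G}, W:{G} ∩→ {G}; cost 0
[col 0] KM: children K:{G}, M:{T} ∪→ {G,T}; cost 1
[col 0] DKMW: children DW:{G}, KM:{G,T} ∩→ {G}; cost 0
[col 0] BDGKLMW: children BGL:{G}, DKMW:{G} ∩→ {G}; cost 0
[col 1] GL: children G:{A}, L:{G} ∪→ {A,G}; cost 1
[col 1] BGL: children B:{A}, GL:{A,G} ∩→ {A}; cost 0
[col 1] DW: children D:{T}, W:{C} ∪→ {C,T}; cost 1
[col 1] KM: children K:{A}, M:{C} ∪→ {A,C}; cost 1
[col 1] DKMW: children DW:{C,T}, KM:{A,C} ∩→ {C}; cost 0
[col 1] BDGKLMW: children BGL:{A}, DKMW:{C} ∪→ {A,C}; cost 1
[col 2] GL: children G:{T}, L:{A} ∪→ {A,T}; cost 1
[col 2] BGL: children B:{G}, GL:{A,T} ∪→ {A,G,T}; cost 1
[col 2] DW: children D:{G}, W:{G} ∩→ {G}; cost 0
[col 2] KM: children K:{G}, M:{A} ∪→ {A,G}; cost 1
[col 2] DKMW: children DW:{G}, KM:{A,G} ∩→ {G}; cost 0
[col 2] BDGKLMW: children BGL:{A,G,T}, DKMW:{G} ∩→ {G}; cost 0
[col 3] GL: children G:{C}, L:{T} ∪→ {C,T}; cost 1
[col 3] BGL: children B:{C}, GL:{C,T} ∩→ {C}; cost 0
[col 3] DW: children D:{A}, W:{G} ∪→ {A,G}; cost 1
[col 3] KM: children K:{A}, M:{T} ∪→ {A,T}; cost 1
[col 3] DKMW: children DW:{A,G}, KM:{A,T} ∩→ {A}; cost 0
[col 3] BDGKLMW: children BGL:{C}, DKMW:{A} ∪→ {A,C}; cost 1
[col 4] GL: children G:{T}, L:{A} ∪→ {A,T}; cost 1
[col 4] BGL: children B:{G}, GL:{A,T} ∪→ {A,G,T}; cost 1
[col 4] DW: children D:{T}, W:{G} ∪→ {G,T}; cost 1
[col 4] KM: children K:{C}, M:{C} ∩→ {C}; cost 0
[col 4] DKMW: children DW:{G,T}, KM:{C} ∪→ {C,G,T}; cost 1
[col 4] BDGKLMW: children BGL:{A,G,T}, DKMW:{C,G,T} ∩→ {G,T}; cost 0
[col 5] GL: children G:{C}, L:{T} ∪→ {C,T}; cost 1
[col 5] BGL: children B:{T}, GL:{C,T} ∩→ {T}; cost 0
[col 5] DW: children D:{A}, W:{G} ∪→ {A,G}; cost 1
[col 5] KM: children K:{C}, M:{G} ∪→ {C,G}; cost 1
[col 5] DKMW: children DW:{A,G}, KM:{C,G} ∩→ {G}; cost 0
[col 5] BDGKLMW: children BGL:{T}, DKMW:{G} ∪→ {G,T}; cost 1
per-site changes: [2, 4, 3, 4, 4, 4]; total = 21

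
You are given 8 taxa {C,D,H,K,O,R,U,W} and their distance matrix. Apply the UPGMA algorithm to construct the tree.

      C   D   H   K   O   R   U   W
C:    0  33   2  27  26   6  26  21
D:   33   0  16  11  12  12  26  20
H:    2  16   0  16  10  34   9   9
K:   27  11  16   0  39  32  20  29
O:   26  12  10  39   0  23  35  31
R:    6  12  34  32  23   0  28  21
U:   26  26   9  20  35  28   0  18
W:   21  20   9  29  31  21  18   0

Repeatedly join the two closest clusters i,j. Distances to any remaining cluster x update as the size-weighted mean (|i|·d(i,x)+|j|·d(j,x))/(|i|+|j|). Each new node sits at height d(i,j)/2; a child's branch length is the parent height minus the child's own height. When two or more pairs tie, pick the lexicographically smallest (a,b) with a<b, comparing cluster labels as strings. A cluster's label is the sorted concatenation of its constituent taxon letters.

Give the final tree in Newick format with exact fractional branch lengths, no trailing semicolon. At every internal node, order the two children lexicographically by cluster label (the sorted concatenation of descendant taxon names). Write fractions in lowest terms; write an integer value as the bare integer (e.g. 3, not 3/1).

iteration 1: select C,H (d=2); attach at lengths (1, 1); label the merged cluster CH
  updated: d(CH,D)=49/2, d(CH,K)=43/2, d(CH,O)=18, d(CH,R)=20, d(CH,U)=35/2, d(CH,W)=15
iteration 2: select D,K (d=11); attach at lengths (11/2, 11/2); label the merged cluster DK
  updated: d(CH,DK)=23, d(DK,O)=51/2, d(DK,R)=22, d(DK,U)=23, d(DK,W)=49/2
iteration 3: select CH,W (d=15); attach at lengths (13/2, 15/2); label the merged cluster CHW
  updated: d(CHW,DK)=47/2, d(CHW,O)=67/3, d(CHW,R)=61/3, d(CHW,U)=53/3
iteration 4: select CHW,U (d=53/3); attach at lengths (4/3, 53/6); label the merged cluster CHUW
  updated: d(CHUW,DK)=187/8, d(CHUW,O)=51/2, d(CHUW,R)=89/4
iteration 5: select DK,R (d=22); attach at lengths (11/2, 11); label the merged cluster DKR
  updated: d(CHUW,DKR)=23, d(DKR,O)=74/3
iteration 6: select CHUW,DKR (d=23); attach at lengths (8/3, 1/2); label the merged cluster CDHKRUW
  updated: d(CDHKRUW,O)=176/7
iteration 7: select CDHKRUW,O (d=176/7); attach at lengths (15/14, 88/7); label the merged cluster CDHKORUW
final tree: (((((C:1,H:1):13/2,W:15/2):4/3,U:53/6):8/3,((D:11/2,K:11/2):11/2,R:11):1/2):15/14,O:88/7)
total length: 1480/21

(((((C:1,H:1):13/2,W:15/2):4/3,U:53/6):8/3,((D:11/2,K:11/2):11/2,R:11):1/2):15/14,O:88/7)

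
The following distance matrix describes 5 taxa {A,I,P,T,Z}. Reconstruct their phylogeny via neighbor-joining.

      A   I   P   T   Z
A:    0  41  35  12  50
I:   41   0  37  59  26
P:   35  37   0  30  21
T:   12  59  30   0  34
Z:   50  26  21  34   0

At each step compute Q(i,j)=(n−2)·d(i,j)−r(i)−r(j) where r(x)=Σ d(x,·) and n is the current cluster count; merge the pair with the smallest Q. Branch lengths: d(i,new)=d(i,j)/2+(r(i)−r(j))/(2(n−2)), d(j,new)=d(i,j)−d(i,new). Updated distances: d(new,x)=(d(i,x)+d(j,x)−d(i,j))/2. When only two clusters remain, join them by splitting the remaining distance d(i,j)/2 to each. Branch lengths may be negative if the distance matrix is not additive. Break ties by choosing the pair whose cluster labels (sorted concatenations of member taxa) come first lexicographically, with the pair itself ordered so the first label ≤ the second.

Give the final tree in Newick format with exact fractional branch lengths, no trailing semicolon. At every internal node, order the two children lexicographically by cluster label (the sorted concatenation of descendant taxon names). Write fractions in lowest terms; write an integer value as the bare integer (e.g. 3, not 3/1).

step 1: merge (A,T) at d=12, Q=-237; branch lengths A→13/2, T→11/2; new cluster AT
  updated: d(AT,I)=44, d(AT,P)=53/2, d(AT,Z)=36
step 2: merge (AT,P) at d=53/2, Q=-138; branch lengths AT→75/4, P→31/4; new cluster APT
  updated: d(APT,I)=109/4, d(APT,Z)=61/4
step 3: merge (APT,I) at d=109/4, Q=-137/2; branch lengths APT→33/4, I→19; new cluster AIPT
  updated: d(AIPT,Z)=7
step 4: merge (AIPT,Z) at d=7; branch lengths AIPT→7/2, Z→7/2; new cluster AIPTZ
final tree: ((((A:13/2,T:11/2):75/4,P:31/4):33/4,I:19):7/2,Z:7/2)
total length: 291/4

((((A:13/2,T:11/2):75/4,P:31/4):33/4,I:19):7/2,Z:7/2)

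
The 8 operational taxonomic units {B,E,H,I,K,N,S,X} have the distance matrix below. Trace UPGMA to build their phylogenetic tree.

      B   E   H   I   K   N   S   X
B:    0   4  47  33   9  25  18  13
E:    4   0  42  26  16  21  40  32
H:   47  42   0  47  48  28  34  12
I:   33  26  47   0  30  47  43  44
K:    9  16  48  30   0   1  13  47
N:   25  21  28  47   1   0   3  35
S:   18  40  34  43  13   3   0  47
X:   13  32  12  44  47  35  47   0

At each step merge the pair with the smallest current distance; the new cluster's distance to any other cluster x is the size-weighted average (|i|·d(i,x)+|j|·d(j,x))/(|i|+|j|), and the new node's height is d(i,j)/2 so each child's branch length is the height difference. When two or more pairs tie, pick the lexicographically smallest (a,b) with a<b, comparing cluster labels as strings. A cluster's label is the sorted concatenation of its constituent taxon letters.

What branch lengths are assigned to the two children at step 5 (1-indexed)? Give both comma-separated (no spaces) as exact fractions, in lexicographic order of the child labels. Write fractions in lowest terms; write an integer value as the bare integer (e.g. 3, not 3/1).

35/4,27/4

step 1: merge (K,N) at d=1; branch lengths K→1/2, N→1/2; new cluster KN
  updated: d(B,KN)=17, d(E,KN)=37/2, d(H,KN)=38, d(I,KN)=77/2, d(KN,S)=8, d(KN,X)=41
step 2: merge (B,E) at d=4; branch lengths B→2, E→2; new cluster BE
  updated: d(BE,H)=89/2, d(BE,I)=59/2, d(BE,KN)=71/4, d(BE,S)=29, d(BE,X)=45/2
step 3: merge (KN,S) at d=8; branch lengths KN→7/2, S→4; new cluster KNS
  updated: d(BE,KNS)=43/2, d(H,KNS)=110/3, d(I,KNS)=40, d(KNS,X)=43
step 4: merge (H,X) at d=12; branch lengths H→6, X→6; new cluster HX
  updated: d(BE,HX)=67/2, d(HX,I)=91/2, d(HX,KNS)=239/6
step 5: merge (BE,KNS) at d=43/2; branch lengths BE→35/4, KNS→27/4; new cluster BEKNS
  updated: d(BEKNS,HX)=373/10, d(BEKNS,I)=179/5
step 6: merge (BEKNS,I) at d=179/5; branch lengths BEKNS→143/20, I→179/10; new cluster BEIKNS
  updated: d(BEIKNS,HX)=116/3
step 7: merge (BEIKNS,HX) at d=116/3; branch lengths BEIKNS→43/30, HX→40/3; new cluster BEHIKNSX
final tree: ((((B:2,E:2):35/4,((K:1/2,N:1/2):7/2,S:4):27/4):143/20,I:179/10):43/30,(H:6,X:6):40/3)
total length: 4789/60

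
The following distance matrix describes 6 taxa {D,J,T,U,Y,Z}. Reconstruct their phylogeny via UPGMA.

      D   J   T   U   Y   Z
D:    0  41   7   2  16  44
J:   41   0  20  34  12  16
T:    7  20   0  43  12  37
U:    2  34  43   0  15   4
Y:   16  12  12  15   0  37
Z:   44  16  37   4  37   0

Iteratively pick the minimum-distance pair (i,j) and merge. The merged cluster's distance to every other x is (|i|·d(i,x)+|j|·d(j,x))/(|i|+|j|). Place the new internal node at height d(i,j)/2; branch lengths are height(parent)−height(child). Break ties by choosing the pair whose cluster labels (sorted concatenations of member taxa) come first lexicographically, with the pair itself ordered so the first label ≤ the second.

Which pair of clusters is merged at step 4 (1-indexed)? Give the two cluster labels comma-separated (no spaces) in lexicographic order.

iteration 1: select D,U (d=2); attach at lengths (1, 1); label the merged cluster DU
  updated: d(DU,J)=75/2, d(DU,T)=25, d(DU,Y)=31/2, d(DU,Z)=24
iteration 2: select J,Y (d=12); attach at lengths (6, 6); label the merged cluster JY
  updated: d(DU,JY)=53/2, d(JY,T)=16, d(JY,Z)=53/2
iteration 3: select JY,T (d=16); attach at lengths (2, 8); label the merged cluster JTY
  updated: d(DU,JTY)=26, d(JTY,Z)=30
iteration 4: select DU,Z (d=24); attach at lengths (11, 12); label the merged cluster DUZ
  updated: d(DUZ,JTY)=82/3
iteration 5: select DUZ,JTY (d=82/3); attach at lengths (5/3, 17/3); label the merged cluster DJTUYZ
final tree: (((D:1,U:1):11,Z:12):5/3,((J:6,Y:6):2,T:8):17/3)
total length: 163/3

DU,Z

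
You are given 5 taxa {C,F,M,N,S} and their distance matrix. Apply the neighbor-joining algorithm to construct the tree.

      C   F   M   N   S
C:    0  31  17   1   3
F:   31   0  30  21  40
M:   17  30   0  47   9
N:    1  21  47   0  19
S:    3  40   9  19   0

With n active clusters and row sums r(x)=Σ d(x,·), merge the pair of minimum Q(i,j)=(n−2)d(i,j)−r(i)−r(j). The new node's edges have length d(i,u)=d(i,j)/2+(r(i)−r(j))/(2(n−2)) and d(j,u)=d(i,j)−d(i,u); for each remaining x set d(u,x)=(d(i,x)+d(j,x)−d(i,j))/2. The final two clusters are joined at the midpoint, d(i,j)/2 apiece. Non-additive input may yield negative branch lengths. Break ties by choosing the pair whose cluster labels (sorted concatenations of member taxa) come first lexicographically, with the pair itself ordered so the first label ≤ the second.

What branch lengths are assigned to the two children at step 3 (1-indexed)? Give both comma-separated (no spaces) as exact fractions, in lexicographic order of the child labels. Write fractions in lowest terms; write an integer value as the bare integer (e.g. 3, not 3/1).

1. join F+N (d=21, Q=-147) ⇒ FN; edges |F|=97/6, |N|=29/6
  updated: d(C,FN)=11/2, d(FN,M)=28, d(FN,S)=19
2. join C+FN (d=11/2, Q=-67) ⇒ CFN; edges |C|=-4, |FN|=19/2
  updated: d(CFN,M)=79/4, d(CFN,S)=33/4
3. join CFN+M (d=79/4, Q=-37) ⇒ CFMN; edges |CFN|=19/2, |M|=41/4
  updated: d(CFMN,S)=-5/4
4. join CFMN+S (d=-5/4) ⇒ CFMNS; edges |CFMN|=-5/8, |S|=-5/8
final tree: (((C:-4,(F:97/6,N:29/6):19/2):19/2,M:41/4):-5/8,S:-5/8)
total length: 45

19/2,41/4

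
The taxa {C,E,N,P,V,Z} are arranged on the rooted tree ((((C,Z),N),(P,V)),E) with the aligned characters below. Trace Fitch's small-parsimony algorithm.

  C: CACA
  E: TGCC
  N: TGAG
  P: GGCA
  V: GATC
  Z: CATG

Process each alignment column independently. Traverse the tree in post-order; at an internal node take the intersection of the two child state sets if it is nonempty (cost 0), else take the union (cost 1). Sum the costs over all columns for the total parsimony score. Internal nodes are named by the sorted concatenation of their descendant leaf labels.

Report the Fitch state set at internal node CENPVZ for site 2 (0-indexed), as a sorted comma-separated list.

C

[col 0] CZ: children C:{C}, Z:{C} ∩→ {C}; cost 0
[col 0] CNZ: children CZ:{C}, N:{T} ∪→ {C,T}; cost 1
[col 0] PV: children P:{G}, V:{G} ∩→ {G}; cost 0
[col 0] CNPVZ: children CNZ:{C,T}, PV:{G} ∪→ {C,G,T}; cost 1
[col 0] CENPVZ: children CNPVZ:{C,G,T}, E:{T} ∩→ {T}; cost 0
[col 1] CZ: children C:{A}, Z:{A} ∩→ {A}; cost 0
[col 1] CNZ: children CZ:{A}, N:{G} ∪→ {A,G}; cost 1
[col 1] PV: children P:{G}, V:{A} ∪→ {A,G}; cost 1
[col 1] CNPVZ: children CNZ:{A,G}, PV:{A,G} ∩→ {A,G}; cost 0
[col 1] CENPVZ: children CNPVZ:{A,G}, E:{G} ∩→ {G}; cost 0
[col 2] CZ: children C:{C}, Z:{T} ∪→ {C,T}; cost 1
[col 2] CNZ: children CZ:{C,T}, N:{A} ∪→ {A,C,T}; cost 1
[col 2] PV: children P:{C}, V:{T} ∪→ {C,T}; cost 1
[col 2] CNPVZ: children CNZ:{A,C,T}, PV:{C,T} ∩→ {C,T}; cost 0
[col 2] CENPVZ: children CNPVZ:{C,T}, E:{C} ∩→ {C}; cost 0
[col 3] CZ: children C:{A}, Z:{G} ∪→ {A,G}; cost 1
[col 3] CNZ: children CZ:{A,G}, N:{G} ∩→ {G}; cost 0
[col 3] PV: children P:{A}, V:{C} ∪→ {A,C}; cost 1
[col 3] CNPVZ: children CNZ:{G}, PV:{A,C} ∪→ {A,C,G}; cost 1
[col 3] CENPVZ: children CNPVZ:{A,C,G}, E:{C} ∩→ {C}; cost 0
per-site changes: [2, 2, 3, 3]; total = 10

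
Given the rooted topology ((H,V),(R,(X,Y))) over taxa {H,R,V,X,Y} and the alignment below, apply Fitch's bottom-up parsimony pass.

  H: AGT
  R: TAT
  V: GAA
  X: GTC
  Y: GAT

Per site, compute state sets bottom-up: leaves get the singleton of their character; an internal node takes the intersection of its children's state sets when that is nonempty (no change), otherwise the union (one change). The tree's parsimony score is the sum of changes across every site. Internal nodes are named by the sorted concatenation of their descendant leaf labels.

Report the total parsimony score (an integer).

6

site 0, node HV: H={A} ∪ V={G} → {A,G} (+1)
site 0, node XY: X={G} ∩ Y={G} → {G} (+0)
site 0, node RXY: R={T} ∪ XY={G} → {G,T} (+1)
site 0, node HRVXY: HV={A,G} ∩ RXY={G,T} → {G} (+0)
site 1, node HV: H={G} ∪ V={A} → {A,G} (+1)
site 1, node XY: X={T} ∪ Y={A} → {A,T} (+1)
site 1, node RXY: R={A} ∩ XY={A,T} → {A} (+0)
site 1, node HRVXY: HV={A,G} ∩ RXY={A} → {A} (+0)
site 2, node HV: H={T} ∪ V={A} → {A,T} (+1)
site 2, node XY: X={C} ∪ Y={T} → {C,T} (+1)
site 2, node RXY: R={T} ∩ XY={C,T} → {T} (+0)
site 2, node HRVXY: HV={A,T} ∩ RXY={T} → {T} (+0)
per-site changes: [2, 2, 2]; total = 6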